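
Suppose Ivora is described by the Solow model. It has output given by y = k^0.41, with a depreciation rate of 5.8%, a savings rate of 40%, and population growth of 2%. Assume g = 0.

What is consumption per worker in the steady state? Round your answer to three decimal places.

c* = 1.869

At the steady state, Δk = 0, so s·k^α = (n + δ)·k.
Rearranging, k^(1−α) = s / (n + δ).
k^0.59 = 0.40 / (0.020 + 0.058) = 0.40 / 0.078 = 5.1282
k* = 5.1282^(1/0.59) ≈ 15.9709
y* = (k*)^α = 15.9709^0.41 ≈ 3.1143
c* = (1 − s)·y* = (1 − 0.40) × 3.1143 ≈ 1.8686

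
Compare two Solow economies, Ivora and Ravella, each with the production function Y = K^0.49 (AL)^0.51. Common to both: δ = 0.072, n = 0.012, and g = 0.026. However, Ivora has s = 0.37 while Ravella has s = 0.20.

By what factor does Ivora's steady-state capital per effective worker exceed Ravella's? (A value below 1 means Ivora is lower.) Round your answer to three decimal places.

k*_I / k*_R ≈ 3.341

Steady-state k* = [s/(n + g + δ)]^(1/(1−α)), so the ratio is [ (s_I/(n + g + δ)_I) / (s_R/(n + g + δ)_R) ]^1.9608.
s_I/(n + g + δ)_I = 0.37/0.110 = 3.3636; s_R/(n + g + δ)_R = 0.20/0.110 = 1.8182.
Ratio = (3.3636/1.8182)^1.9608 = 1.8500^1.9608 ≈ 3.3410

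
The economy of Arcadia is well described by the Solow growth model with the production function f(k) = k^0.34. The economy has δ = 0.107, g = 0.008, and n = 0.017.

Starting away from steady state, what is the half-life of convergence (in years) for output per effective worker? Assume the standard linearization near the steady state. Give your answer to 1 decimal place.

Near the steady state the convergence rate is λ = (1 − α)(n + g + δ).
λ = (1 − 0.34) × 0.132 = 0.66 × 0.132 = 0.08712
Half-life = ln 2 / λ = 0.6931 / 0.08712 ≈ 7.96 years

t_½ ≈ 8.0 years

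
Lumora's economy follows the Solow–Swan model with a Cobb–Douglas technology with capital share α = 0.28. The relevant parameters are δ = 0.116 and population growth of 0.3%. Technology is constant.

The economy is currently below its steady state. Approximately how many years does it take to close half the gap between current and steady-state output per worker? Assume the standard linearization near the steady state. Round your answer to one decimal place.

Near the steady state the convergence rate is λ = (1 − α)(n + δ).
λ = (1 − 0.28) × 0.119 = 0.72 × 0.119 = 0.08568
Half-life = ln 2 / λ = 0.6931 / 0.08568 ≈ 8.09 years

t_½ ≈ 8.1 years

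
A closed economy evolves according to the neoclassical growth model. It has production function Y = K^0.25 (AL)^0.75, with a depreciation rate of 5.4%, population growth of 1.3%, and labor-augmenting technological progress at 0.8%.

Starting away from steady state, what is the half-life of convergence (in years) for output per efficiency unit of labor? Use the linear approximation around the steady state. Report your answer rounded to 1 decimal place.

Near the steady state the convergence rate is λ = (1 − α)(n + g + δ).
λ = (1 − 0.25) × 0.075 = 0.75 × 0.075 = 0.05625
Half-life = ln 2 / λ = 0.6931 / 0.05625 ≈ 12.32 years

half-life ≈ 12.3 years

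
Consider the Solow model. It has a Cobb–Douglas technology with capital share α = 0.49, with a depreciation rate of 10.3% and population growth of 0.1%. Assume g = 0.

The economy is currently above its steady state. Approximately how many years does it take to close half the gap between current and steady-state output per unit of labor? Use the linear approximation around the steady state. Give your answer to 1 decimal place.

about 13.1 years

Near the steady state the convergence rate is λ = (1 − α)(n + δ).
λ = (1 − 0.49) × 0.104 = 0.51 × 0.104 = 0.05304
Half-life = ln 2 / λ = 0.6931 / 0.05304 ≈ 13.07 years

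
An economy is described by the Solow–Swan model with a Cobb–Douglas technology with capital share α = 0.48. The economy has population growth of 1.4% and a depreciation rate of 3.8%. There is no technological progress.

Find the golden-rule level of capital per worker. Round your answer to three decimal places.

k_gold ≈ 71.817

The golden rule sets f'(k) = n + δ, i.e. α·k^(α−1) = n + δ.
So k^(1−α) = α / (n + δ) = 0.48 / 0.052 = 9.2308.
k_gold = 9.2308^(1/0.52) ≈ 71.8174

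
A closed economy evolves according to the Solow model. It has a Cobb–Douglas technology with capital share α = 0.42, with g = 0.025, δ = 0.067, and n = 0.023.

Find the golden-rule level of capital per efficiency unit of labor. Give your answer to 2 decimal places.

k_gold ≈ 9.33

The golden rule sets f'(k) = n + g + δ, i.e. α·k^(α−1) = n + g + δ.
So k^(1−α) = α / (n + g + δ) = 0.42 / 0.115 = 3.6522.
k_gold = 3.6522^(1/0.58) ≈ 9.3309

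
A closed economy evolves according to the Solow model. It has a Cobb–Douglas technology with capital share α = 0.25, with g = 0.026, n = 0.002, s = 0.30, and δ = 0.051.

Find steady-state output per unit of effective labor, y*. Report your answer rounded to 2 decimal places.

y* = 1.56

Steady state requires s·f(k) = (n + g + δ)·k, i.e. s·k^α = (n + g + δ)·k.
Dividing both sides by k: k^(1−α) = s / (n + g + δ).
k^0.75 = 0.30 / (0.002 + 0.026 + 0.051) = 0.30 / 0.079 = 3.7975
k* = 3.7975^(1/0.75) ≈ 5.9247
y* = (k*)^α = 5.9247^0.25 ≈ 1.5602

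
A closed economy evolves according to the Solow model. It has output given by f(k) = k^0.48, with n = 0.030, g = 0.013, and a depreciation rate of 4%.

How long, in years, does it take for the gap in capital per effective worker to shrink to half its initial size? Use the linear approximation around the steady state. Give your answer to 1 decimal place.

about 16.1 years

Near the steady state the convergence rate is λ = (1 − α)(n + g + δ).
λ = (1 − 0.48) × 0.083 = 0.52 × 0.083 = 0.04316
Half-life = ln 2 / λ = 0.6931 / 0.04316 ≈ 16.06 years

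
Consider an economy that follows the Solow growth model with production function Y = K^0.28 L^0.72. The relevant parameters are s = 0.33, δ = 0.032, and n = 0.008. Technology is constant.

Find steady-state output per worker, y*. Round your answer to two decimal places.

y* = 2.27

In steady state, investment equals break-even investment: s·k^α = (n + δ)·k.
Dividing both sides by k: k^(1−α) = s / (n + δ).
k^0.72 = 0.33 / (0.008 + 0.032) = 0.33 / 0.040 = 8.2500
k* = 8.2500^(1/0.72) ≈ 18.7436
y* = (k*)^α = 18.7436^0.28 ≈ 2.2720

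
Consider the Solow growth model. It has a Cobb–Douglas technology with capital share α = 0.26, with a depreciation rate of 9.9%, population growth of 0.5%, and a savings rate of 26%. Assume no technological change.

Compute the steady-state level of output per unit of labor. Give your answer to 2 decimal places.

In steady state, investment equals break-even investment: s·k^α = (n + δ)·k.
Dividing both sides by k: k^(1−α) = s / (n + δ).
k^0.74 = 0.26 / (0.005 + 0.099) = 0.26 / 0.104 = 2.5000
k* = 2.5000^(1/0.74) ≈ 3.4495
y* = (k*)^α = 3.4495^0.26 ≈ 1.3798

y* = 1.38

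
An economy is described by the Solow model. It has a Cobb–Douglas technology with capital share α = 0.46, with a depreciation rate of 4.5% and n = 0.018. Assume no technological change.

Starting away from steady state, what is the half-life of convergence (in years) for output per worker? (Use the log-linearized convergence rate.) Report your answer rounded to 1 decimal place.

half-life ≈ 20.4 years

Near the steady state the convergence rate is λ = (1 − α)(n + δ).
λ = (1 − 0.46) × 0.063 = 0.54 × 0.063 = 0.03402
Half-life = ln 2 / λ = 0.6931 / 0.03402 ≈ 20.37 years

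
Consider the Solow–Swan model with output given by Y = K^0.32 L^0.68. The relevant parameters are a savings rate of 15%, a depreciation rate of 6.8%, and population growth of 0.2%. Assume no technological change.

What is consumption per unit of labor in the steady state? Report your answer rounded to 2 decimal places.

c* = 1.22

Steady state requires s·f(k) = (n + δ)·k, i.e. s·k^α = (n + δ)·k.
Rearranging, k^(1−α) = s / (n + δ).
k^0.68 = 0.15 / (0.002 + 0.068) = 0.15 / 0.070 = 2.1429
k* = 2.1429^(1/0.68) ≈ 3.0674
y* = (k*)^α = 3.0674^0.32 ≈ 1.4314
c* = (1 − s)·y* = (1 − 0.15) × 1.4314 ≈ 1.2167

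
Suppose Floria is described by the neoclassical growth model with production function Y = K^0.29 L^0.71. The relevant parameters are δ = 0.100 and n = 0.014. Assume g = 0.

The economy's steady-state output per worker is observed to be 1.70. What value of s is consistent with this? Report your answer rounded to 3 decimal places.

Steady state requires s·f(k) = (n + δ)·k, i.e. s·k^α = (n + δ)·k.
Since y* = [s/(n + δ)]^(α/(1−α)), we have s/(n + δ) = (y*)^((1−α)/α) = 1.70^2.4483 = 3.6661.
Therefore s = 3.6661 × (n + δ) = 3.6661 × 0.114 = 0.4179.

s ≈ 0.418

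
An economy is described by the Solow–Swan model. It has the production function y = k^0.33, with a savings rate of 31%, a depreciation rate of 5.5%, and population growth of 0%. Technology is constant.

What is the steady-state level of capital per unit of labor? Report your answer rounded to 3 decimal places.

At the steady state, Δk = 0, so s·k^α = (n + δ)·k.
Dividing both sides by k: k^(1−α) = s / (n + δ).
k^0.67 = 0.31 / (0.000 + 0.055) = 0.31 / 0.055 = 5.6364
k* = 5.6364^(1/0.67) ≈ 13.2099

k* = 13.210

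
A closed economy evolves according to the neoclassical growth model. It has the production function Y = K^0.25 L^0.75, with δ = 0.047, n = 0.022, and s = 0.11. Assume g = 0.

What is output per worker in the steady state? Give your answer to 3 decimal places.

y* = 1.168

Steady state requires s·f(k) = (n + δ)·k, i.e. s·k^α = (n + δ)·k.
Rearranging, k^(1−α) = s / (n + δ).
k^0.75 = 0.11 / (0.022 + 0.047) = 0.11 / 0.069 = 1.5942
k* = 1.5942^(1/0.75) ≈ 1.8623
y* = (k*)^α = 1.8623^0.25 ≈ 1.1682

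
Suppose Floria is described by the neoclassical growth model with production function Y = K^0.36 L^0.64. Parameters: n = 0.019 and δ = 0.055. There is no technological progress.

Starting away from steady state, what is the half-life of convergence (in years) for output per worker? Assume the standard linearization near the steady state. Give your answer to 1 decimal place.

t_½ ≈ 14.6 years

Near the steady state the convergence rate is λ = (1 − α)(n + δ).
λ = (1 − 0.36) × 0.074 = 0.64 × 0.074 = 0.04736
Half-life = ln 2 / λ = 0.6931 / 0.04736 ≈ 14.63 years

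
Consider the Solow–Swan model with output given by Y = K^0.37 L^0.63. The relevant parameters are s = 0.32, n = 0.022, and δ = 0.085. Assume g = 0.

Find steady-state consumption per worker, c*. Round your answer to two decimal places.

Steady state requires s·f(k) = (n + δ)·k, i.e. s·k^α = (n + δ)·k.
Rearranging, k^(1−α) = s / (n + δ).
k^0.63 = 0.32 / (0.022 + 0.085) = 0.32 / 0.107 = 2.9907
k* = 2.9907^(1/0.63) ≈ 5.6911
y* = (k*)^α = 5.6911^0.37 ≈ 1.9029
c* = (1 − s)·y* = (1 − 0.32) × 1.9029 ≈ 1.2940

c* ≈ 1.29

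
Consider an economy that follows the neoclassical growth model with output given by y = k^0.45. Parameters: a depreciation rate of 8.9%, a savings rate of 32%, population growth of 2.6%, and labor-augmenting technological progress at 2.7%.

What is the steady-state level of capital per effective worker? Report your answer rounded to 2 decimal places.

k* = 4.38

In steady state, investment equals break-even investment: s·k^α = (n + g + δ)·k.
Rearranging, k^(1−α) = s / (n + g + δ).
k^0.55 = 0.32 / (0.026 + 0.027 + 0.089) = 0.32 / 0.142 = 2.2535
k* = 2.2535^(1/0.55) ≈ 4.3809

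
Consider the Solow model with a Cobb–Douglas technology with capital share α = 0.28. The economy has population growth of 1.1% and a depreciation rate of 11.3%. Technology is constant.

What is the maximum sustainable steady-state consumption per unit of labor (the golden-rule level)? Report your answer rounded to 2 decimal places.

c_gold ≈ 0.99

At the golden rule, f'(k) = n + δ, so α·k^(α−1) = n + δ and k_gold = (α/(n + δ))^(1/(1−α)).
k_gold = (0.28/0.124)^(1/0.72) = 2.2581^1.3889 ≈ 3.0997
c_gold = f(k_gold) − (n + δ)·k_gold = 1.3727 − 0.124×3.0997 ≈ 0.9883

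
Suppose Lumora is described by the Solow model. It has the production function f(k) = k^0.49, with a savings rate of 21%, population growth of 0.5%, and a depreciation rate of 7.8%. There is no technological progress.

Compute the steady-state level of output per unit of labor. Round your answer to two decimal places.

y* ≈ 2.44

Steady state requires s·f(k) = (n + δ)·k, i.e. s·k^α = (n + δ)·k.
Dividing both sides by k: k^(1−α) = s / (n + δ).
k^0.51 = 0.21 / (0.005 + 0.078) = 0.21 / 0.083 = 2.5301
k* = 2.5301^(1/0.51) ≈ 6.1726
y* = (k*)^α = 6.1726^0.49 ≈ 2.4397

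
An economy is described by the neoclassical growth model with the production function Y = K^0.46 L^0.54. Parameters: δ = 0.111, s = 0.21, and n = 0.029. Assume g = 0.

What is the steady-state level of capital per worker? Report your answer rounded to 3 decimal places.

At the steady state, Δk = 0, so s·k^α = (n + δ)·k.
Rearranging, k^(1−α) = s / (n + δ).
k^0.54 = 0.21 / (0.029 + 0.111) = 0.21 / 0.140 = 1.5000
k* = 1.5000^(1/0.54) ≈ 2.1188

k* ≈ 2.119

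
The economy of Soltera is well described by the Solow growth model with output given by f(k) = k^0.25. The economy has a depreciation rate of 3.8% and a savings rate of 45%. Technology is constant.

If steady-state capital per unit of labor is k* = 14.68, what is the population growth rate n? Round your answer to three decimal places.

Steady state requires s·f(k) = (n + δ)·k, i.e. s·k^α = (n + δ)·k.
So s / (n + δ) = (k*)^(1−α) = 14.68^0.75 = 7.4997.
Therefore n + δ = s / 7.4997 = 0.45 / 7.4997 = 0.0600, so n = 0.0600 − 0.038 = 0.0220.

n ≈ 0.022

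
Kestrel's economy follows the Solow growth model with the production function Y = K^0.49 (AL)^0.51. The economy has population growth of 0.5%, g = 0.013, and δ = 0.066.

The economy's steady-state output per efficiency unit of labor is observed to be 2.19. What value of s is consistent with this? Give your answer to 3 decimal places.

s ≈ 0.190

In steady state, investment equals break-even investment: s·k^α = (n + g + δ)·k.
Since y* = [s/(n + g + δ)]^(α/(1−α)), we have s/(n + g + δ) = (y*)^((1−α)/α) = 2.19^1.0408 = 2.2612.
Therefore s = 2.2612 × (n + g + δ) = 2.2612 × 0.084 = 0.1899.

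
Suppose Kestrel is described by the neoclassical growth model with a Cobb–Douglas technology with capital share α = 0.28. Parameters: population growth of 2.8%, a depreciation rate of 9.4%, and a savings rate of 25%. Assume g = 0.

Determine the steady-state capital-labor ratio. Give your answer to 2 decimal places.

Steady state requires s·f(k) = (n + δ)·k, i.e. s·k^α = (n + δ)·k.
Dividing both sides by k: k^(1−α) = s / (n + δ).
k^0.72 = 0.25 / (0.028 + 0.094) = 0.25 / 0.122 = 2.0492
k* = 2.0492^(1/0.72) ≈ 2.7087

k* ≈ 2.71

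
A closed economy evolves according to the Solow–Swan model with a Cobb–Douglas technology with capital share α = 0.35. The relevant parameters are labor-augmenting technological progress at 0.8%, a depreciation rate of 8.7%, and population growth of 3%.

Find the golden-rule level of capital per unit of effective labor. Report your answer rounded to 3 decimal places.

The golden rule sets f'(k) = n + g + δ, i.e. α·k^(α−1) = n + g + δ.
So k^(1−α) = α / (n + g + δ) = 0.35 / 0.125 = 2.8000.
k_gold = 2.8000^(1/0.65) ≈ 4.8746

k_gold ≈ 4.875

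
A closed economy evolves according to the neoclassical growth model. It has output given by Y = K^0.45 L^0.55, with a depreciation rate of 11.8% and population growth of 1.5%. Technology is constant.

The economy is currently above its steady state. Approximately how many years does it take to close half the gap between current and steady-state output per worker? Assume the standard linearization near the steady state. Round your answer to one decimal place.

Near the steady state the convergence rate is λ = (1 − α)(n + δ).
λ = (1 − 0.45) × 0.133 = 0.55 × 0.133 = 0.07315
Half-life = ln 2 / λ = 0.6931 / 0.07315 ≈ 9.48 years

half-life ≈ 9.5 years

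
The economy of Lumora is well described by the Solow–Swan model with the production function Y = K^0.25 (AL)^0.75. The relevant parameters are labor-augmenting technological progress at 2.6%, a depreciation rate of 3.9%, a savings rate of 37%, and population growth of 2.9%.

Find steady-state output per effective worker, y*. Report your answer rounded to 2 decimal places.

y* ≈ 1.58

Steady state requires s·f(k) = (n + g + δ)·k, i.e. s·k^α = (n + g + δ)·k.
Dividing both sides by k: k^(1−α) = s / (n + g + δ).
k^0.75 = 0.37 / (0.029 + 0.026 + 0.039) = 0.37 / 0.094 = 3.9362
k* = 3.9362^(1/0.75) ≈ 6.2149
y* = (k*)^α = 6.2149^0.25 ≈ 1.5789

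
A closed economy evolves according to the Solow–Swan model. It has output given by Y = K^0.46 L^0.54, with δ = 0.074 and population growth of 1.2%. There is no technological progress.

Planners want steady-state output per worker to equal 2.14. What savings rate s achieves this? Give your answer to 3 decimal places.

Steady state requires s·f(k) = (n + δ)·k, i.e. s·k^α = (n + δ)·k.
Since y* = [s/(n + δ)]^(α/(1−α)), we have s/(n + δ) = (y*)^((1−α)/α) = 2.14^1.1739 = 2.4427.
Therefore s = 2.4427 × (n + δ) = 2.4427 × 0.086 = 0.2101.

s ≈ 0.210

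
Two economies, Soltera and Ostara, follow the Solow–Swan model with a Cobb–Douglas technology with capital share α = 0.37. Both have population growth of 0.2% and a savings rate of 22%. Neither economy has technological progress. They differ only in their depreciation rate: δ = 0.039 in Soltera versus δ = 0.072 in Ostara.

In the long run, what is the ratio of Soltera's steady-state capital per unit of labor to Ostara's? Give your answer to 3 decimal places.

Steady-state k* = [s/(n + δ)]^(1/(1−α)), so the ratio is [ (s_S/(n + δ)_S) / (s_O/(n + δ)_O) ]^1.5873.
s_S/(n + δ)_S = 0.22/0.041 = 5.3659; s_O/(n + δ)_O = 0.22/0.074 = 2.9730.
Ratio = (5.3659/2.9730)^1.5873 = 1.8049^1.5873 ≈ 2.5531

ratio ≈ 2.553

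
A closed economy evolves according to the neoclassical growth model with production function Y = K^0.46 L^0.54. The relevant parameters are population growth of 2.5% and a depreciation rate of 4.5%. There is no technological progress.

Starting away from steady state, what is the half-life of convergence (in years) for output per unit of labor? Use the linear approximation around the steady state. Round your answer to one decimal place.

t_½ ≈ 18.3 years

Near the steady state the convergence rate is λ = (1 − α)(n + δ).
λ = (1 − 0.46) × 0.070 = 0.54 × 0.070 = 0.0378
Half-life = ln 2 / λ = 0.6931 / 0.0378 ≈ 18.34 years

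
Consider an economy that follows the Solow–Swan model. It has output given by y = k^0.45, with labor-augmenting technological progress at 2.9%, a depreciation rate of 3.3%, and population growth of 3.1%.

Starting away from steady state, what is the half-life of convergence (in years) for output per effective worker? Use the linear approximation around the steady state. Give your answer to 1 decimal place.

Near the steady state the convergence rate is λ = (1 − α)(n + g + δ).
λ = (1 − 0.45) × 0.093 = 0.55 × 0.093 = 0.05115
Half-life = ln 2 / λ = 0.6931 / 0.05115 ≈ 13.55 years

t_½ ≈ 13.6 years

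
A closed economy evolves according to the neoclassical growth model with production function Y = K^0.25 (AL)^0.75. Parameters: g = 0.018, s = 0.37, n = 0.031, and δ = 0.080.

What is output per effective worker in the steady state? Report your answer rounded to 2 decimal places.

y* = 1.42

In steady state, investment equals break-even investment: s·k^α = (n + g + δ)·k.
Dividing both sides by k: k^(1−α) = s / (n + g + δ).
k^0.75 = 0.37 / (0.031 + 0.018 + 0.080) = 0.37 / 0.129 = 2.8682
k* = 2.8682^(1/0.75) ≈ 4.0752
y* = (k*)^α = 4.0752^0.25 ≈ 1.4208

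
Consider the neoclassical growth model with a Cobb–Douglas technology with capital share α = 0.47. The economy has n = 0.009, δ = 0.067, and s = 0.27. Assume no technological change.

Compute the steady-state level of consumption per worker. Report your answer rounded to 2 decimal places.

c* ≈ 2.25

At the steady state, Δk = 0, so s·k^α = (n + δ)·k.
Rearranging, k^(1−α) = s / (n + δ).
k^0.53 = 0.27 / (0.009 + 0.067) = 0.27 / 0.076 = 3.5526
k* = 3.5526^(1/0.53) ≈ 10.9337
y* = (k*)^α = 10.9337^0.47 ≈ 3.0777
c* = (1 − s)·y* = (1 − 0.27) × 3.0777 ≈ 2.2467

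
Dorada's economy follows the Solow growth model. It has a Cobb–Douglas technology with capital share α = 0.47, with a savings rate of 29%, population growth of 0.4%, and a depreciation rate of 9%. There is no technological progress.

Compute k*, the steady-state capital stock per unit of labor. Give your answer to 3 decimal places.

At the steady state, Δk = 0, so s·k^α = (n + δ)·k.
Rearranging, k^(1−α) = s / (n + δ).
k^0.53 = 0.29 / (0.004 + 0.090) = 0.29 / 0.094 = 3.0851
k* = 3.0851^(1/0.53) ≈ 8.3782

k* ≈ 8.378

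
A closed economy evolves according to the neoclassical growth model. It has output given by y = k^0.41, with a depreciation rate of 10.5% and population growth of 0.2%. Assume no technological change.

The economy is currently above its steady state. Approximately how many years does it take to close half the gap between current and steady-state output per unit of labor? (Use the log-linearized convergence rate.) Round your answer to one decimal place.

Near the steady state the convergence rate is λ = (1 − α)(n + δ).
λ = (1 − 0.41) × 0.107 = 0.59 × 0.107 = 0.06313
Half-life = ln 2 / λ = 0.6931 / 0.06313 ≈ 10.98 years

about 11.0 years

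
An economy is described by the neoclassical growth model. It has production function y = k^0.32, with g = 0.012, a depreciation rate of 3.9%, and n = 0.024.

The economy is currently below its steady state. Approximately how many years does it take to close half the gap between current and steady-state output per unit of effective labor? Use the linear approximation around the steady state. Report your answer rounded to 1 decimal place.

about 13.6 years

Near the steady state the convergence rate is λ = (1 − α)(n + g + δ).
λ = (1 − 0.32) × 0.075 = 0.68 × 0.075 = 0.0510
Half-life = ln 2 / λ = 0.6931 / 0.0510 ≈ 13.59 years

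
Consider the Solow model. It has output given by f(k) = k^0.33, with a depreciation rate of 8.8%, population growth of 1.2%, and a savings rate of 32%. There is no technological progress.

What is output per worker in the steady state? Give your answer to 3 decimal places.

Steady state requires s·f(k) = (n + δ)·k, i.e. s·k^α = (n + δ)·k.
Rearranging, k^(1−α) = s / (n + δ).
k^0.67 = 0.32 / (0.012 + 0.088) = 0.32 / 0.100 = 3.2000
k* = 3.2000^(1/0.67) ≈ 5.6749
y* = (k*)^α = 5.6749^0.33 ≈ 1.7734

y* = 1.773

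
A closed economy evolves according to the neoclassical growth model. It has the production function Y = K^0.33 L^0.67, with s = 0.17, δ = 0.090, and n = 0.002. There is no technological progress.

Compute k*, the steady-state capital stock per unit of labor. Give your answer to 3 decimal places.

At the steady state, Δk = 0, so s·k^α = (n + δ)·k.
Dividing both sides by k: k^(1−α) = s / (n + δ).
k^0.67 = 0.17 / (0.002 + 0.090) = 0.17 / 0.092 = 1.8478
k* = 1.8478^(1/0.67) ≈ 2.5003

k* = 2.500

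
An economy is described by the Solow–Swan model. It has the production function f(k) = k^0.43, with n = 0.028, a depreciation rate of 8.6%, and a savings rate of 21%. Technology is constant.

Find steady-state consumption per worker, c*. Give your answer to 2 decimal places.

At the steady state, Δk = 0, so s·k^α = (n + δ)·k.
Rearranging, k^(1−α) = s / (n + δ).
k^0.57 = 0.21 / (0.028 + 0.086) = 0.21 / 0.114 = 1.8421
k* = 1.8421^(1/0.57) ≈ 2.9205
y* = (k*)^α = 2.9205^0.43 ≈ 1.5854
c* = (1 − s)·y* = (1 − 0.21) × 1.5854 ≈ 1.2525

c* = 1.25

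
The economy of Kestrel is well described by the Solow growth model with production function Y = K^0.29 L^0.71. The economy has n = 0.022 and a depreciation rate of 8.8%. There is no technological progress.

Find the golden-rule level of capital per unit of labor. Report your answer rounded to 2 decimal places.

k_gold ≈ 3.92

The golden rule sets f'(k) = n + δ, i.e. α·k^(α−1) = n + δ.
So k^(1−α) = α / (n + δ) = 0.29 / 0.110 = 2.6364.
k_gold = 2.6364^(1/0.71) ≈ 3.9172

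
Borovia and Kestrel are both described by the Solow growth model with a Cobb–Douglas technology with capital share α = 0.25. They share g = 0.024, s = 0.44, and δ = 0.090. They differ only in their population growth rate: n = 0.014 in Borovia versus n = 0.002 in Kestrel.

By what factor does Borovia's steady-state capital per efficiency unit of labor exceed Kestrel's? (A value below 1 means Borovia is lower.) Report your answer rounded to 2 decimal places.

Steady-state k* = [s/(n + g + δ)]^(1/(1−α)), so the ratio is [ (s_B/(n + g + δ)_B) / (s_K/(n + g + δ)_K) ]^1.3333.
s_B/(n + g + δ)_B = 0.44/0.128 = 3.4375; s_K/(n + g + δ)_K = 0.44/0.116 = 3.7931.
Ratio = (3.4375/3.7931)^1.3333 = 0.9063^1.3333 ≈ 0.8771

k*_B / k*_K ≈ 0.88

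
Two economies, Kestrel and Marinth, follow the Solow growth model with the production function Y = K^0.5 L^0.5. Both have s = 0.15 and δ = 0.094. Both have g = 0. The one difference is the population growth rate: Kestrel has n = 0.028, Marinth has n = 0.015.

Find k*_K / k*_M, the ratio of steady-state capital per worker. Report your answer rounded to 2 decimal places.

k*_K / k*_M ≈ 0.80

Steady-state k* = [s/(n + δ)]^(1/(1−α)), so the ratio is [ (s_K/(n + δ)_K) / (s_M/(n + δ)_M) ]^2.
s_K/(n + δ)_K = 0.15/0.122 = 1.2295; s_M/(n + δ)_M = 0.15/0.109 = 1.3761.
Ratio = (1.2295/1.3761)^2 = 0.8935^2 ≈ 0.7983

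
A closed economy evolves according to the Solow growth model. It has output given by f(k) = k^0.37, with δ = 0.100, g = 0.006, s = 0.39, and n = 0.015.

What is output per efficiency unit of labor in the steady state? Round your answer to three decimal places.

Steady state requires s·f(k) = (n + g + δ)·k, i.e. s·k^α = (n + g + δ)·k.
Dividing both sides by k: k^(1−α) = s / (n + g + δ).
k^0.63 = 0.39 / (0.015 + 0.006 + 0.100) = 0.39 / 0.121 = 3.2231
k* = 3.2231^(1/0.63) ≈ 6.4089
y* = (k*)^α = 6.4089^0.37 ≈ 1.9884

y* = 1.988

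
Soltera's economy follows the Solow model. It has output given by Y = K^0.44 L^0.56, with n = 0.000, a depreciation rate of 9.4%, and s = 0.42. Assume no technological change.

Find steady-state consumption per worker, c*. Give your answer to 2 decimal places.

c* ≈ 1.88

At the steady state, Δk = 0, so s·k^α = (n + δ)·k.
Rearranging, k^(1−α) = s / (n + δ).
k^0.56 = 0.42 / (0.000 + 0.094) = 0.42 / 0.094 = 4.4681
k* = 4.4681^(1/0.56) ≈ 14.4855
y* = (k*)^α = 14.4855^0.44 ≈ 3.2420
c* = (1 − s)·y* = (1 − 0.42) × 3.2420 ≈ 1.8804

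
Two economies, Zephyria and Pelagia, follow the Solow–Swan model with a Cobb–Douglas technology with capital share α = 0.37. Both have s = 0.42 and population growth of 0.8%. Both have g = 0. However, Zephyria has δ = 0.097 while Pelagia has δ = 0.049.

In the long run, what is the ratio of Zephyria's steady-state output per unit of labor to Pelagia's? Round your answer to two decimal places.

y*_Z / y*_P ≈ 0.70

Steady-state y* = [s/(n + δ)]^(α/(1−α)), so the ratio is [ (s_Z/(n + δ)_Z) / (s_P/(n + δ)_P) ]^0.5873.
s_Z/(n + δ)_Z = 0.42/0.105 = 4.0000; s_P/(n + δ)_P = 0.42/0.057 = 7.3684.
Ratio = (4.0000/7.3684)^0.5873 = 0.5429^0.5873 ≈ 0.6986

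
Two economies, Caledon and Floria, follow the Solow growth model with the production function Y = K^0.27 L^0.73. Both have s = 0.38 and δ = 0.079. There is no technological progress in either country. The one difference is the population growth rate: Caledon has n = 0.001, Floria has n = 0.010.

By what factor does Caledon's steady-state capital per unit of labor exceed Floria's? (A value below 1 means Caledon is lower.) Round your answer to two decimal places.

k*_C / k*_F ≈ 1.16

Steady-state k* = [s/(n + δ)]^(1/(1−α)), so the ratio is [ (s_C/(n + δ)_C) / (s_F/(n + δ)_F) ]^1.3699.
s_C/(n + δ)_C = 0.38/0.080 = 4.7500; s_F/(n + δ)_F = 0.38/0.089 = 4.2697.
Ratio = (4.7500/4.2697)^1.3699 = 1.1125^1.3699 ≈ 1.1572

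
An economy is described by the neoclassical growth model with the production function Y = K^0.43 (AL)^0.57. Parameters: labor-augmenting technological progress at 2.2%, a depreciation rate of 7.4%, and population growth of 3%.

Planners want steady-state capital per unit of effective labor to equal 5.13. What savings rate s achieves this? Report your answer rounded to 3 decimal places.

s ≈ 0.320

At the steady state, Δk = 0, so s·k^α = (n + g + δ)·k.
So s / (n + g + δ) = (k*)^(1−α) = 5.13^0.57 = 2.5396.
Therefore s = 2.5396 × (n + g + δ) = 2.5396 × 0.126 = 0.3200.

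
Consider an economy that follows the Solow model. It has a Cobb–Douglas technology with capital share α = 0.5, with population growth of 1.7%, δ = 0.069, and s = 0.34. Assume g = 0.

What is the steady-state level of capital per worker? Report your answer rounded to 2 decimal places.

k* = 15.63

Steady state requires s·f(k) = (n + δ)·k, i.e. s·k^α = (n + δ)·k.
Rearranging, k^(1−α) = s / (n + δ).
k^0.5 = 0.34 / (0.017 + 0.069) = 0.34 / 0.086 = 3.9535
k* = 3.9535^(1/0.5) ≈ 15.6302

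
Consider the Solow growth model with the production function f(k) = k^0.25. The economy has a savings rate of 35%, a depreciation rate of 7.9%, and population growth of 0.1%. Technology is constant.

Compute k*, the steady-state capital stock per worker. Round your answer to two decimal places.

k* = 7.16

In steady state, investment equals break-even investment: s·k^α = (n + δ)·k.
Rearranging, k^(1−α) = s / (n + δ).
k^0.75 = 0.35 / (0.001 + 0.079) = 0.35 / 0.080 = 4.3750
k* = 4.3750^(1/0.75) ≈ 7.1555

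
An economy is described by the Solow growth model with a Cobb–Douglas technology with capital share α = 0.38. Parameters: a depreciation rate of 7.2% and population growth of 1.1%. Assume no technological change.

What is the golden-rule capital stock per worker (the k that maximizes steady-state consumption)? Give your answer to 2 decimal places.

The golden rule sets f'(k) = n + δ, i.e. α·k^(α−1) = n + δ.
So k^(1−α) = α / (n + δ) = 0.38 / 0.083 = 4.5783.
k_gold = 4.5783^(1/0.62) ≈ 11.6319

k_gold ≈ 11.63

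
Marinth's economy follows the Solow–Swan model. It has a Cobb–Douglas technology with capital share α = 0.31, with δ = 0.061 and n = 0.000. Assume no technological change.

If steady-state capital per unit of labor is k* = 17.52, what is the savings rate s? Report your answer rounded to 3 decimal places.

In steady state, investment equals break-even investment: s·k^α = (n + δ)·k.
So s / (n + δ) = (k*)^(1−α) = 17.52^0.69 = 7.2117.
Therefore s = 7.2117 × (n + δ) = 7.2117 × 0.061 = 0.4399.

s ≈ 0.440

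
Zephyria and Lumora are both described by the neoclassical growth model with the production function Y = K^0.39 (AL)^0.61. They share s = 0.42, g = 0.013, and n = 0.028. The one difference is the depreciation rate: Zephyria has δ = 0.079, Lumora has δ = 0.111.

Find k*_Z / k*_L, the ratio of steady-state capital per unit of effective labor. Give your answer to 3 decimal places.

Steady-state k* = [s/(n + g + δ)]^(1/(1−α)), so the ratio is [ (s_Z/(n + g + δ)_Z) / (s_L/(n + g + δ)_L) ]^1.6393.
s_Z/(n + g + δ)_Z = 0.42/0.120 = 3.5000; s_L/(n + g + δ)_L = 0.42/0.152 = 2.7632.
Ratio = (3.5000/2.7632)^1.6393 = 1.2666^1.6393 ≈ 1.4732

ratio ≈ 1.473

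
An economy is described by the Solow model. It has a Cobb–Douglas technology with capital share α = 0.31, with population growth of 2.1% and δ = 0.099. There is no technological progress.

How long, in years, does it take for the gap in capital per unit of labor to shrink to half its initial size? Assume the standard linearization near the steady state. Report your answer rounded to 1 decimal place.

Near the steady state the convergence rate is λ = (1 − α)(n + δ).
λ = (1 − 0.31) × 0.120 = 0.69 × 0.120 = 0.0828
Half-life = ln 2 / λ = 0.6931 / 0.0828 ≈ 8.37 years

half-life ≈ 8.4 years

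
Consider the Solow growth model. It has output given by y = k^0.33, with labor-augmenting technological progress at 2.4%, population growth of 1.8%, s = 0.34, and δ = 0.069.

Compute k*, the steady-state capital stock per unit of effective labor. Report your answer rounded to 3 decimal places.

At the steady state, Δk = 0, so s·k^α = (n + g + δ)·k.
Rearranging, k^(1−α) = s / (n + g + δ).
k^0.67 = 0.34 / (0.018 + 0.024 + 0.069) = 0.34 / 0.111 = 3.0631
k* = 3.0631^(1/0.67) ≈ 5.3164

k* ≈ 5.316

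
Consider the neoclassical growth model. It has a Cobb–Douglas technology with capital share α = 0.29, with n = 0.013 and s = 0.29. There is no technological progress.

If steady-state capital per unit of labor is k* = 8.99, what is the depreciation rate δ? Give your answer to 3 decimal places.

At the steady state, Δk = 0, so s·k^α = (n + δ)·k.
So s / (n + δ) = (k*)^(1−α) = 8.99^0.71 = 4.7552.
Therefore n + δ = s / 4.7552 = 0.29 / 4.7552 = 0.0610, so δ = 0.0610 − 0.013 = 0.0480.

δ ≈ 0.048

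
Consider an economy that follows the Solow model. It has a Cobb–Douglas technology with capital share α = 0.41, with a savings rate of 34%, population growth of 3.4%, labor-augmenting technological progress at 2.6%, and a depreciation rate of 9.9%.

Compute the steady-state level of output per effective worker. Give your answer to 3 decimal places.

In steady state, investment equals break-even investment: s·k^α = (n + g + δ)·k.
Rearranging, k^(1−α) = s / (n + g + δ).
k^0.59 = 0.34 / (0.034 + 0.026 + 0.099) = 0.34 / 0.159 = 2.1384
k* = 2.1384^(1/0.59) ≈ 3.6264
y* = (k*)^α = 3.6264^0.41 ≈ 1.6958

y* = 1.696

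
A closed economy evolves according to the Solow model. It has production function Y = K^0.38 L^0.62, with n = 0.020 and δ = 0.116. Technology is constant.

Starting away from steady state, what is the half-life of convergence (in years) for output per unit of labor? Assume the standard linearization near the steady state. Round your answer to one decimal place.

Near the steady state the convergence rate is λ = (1 − α)(n + δ).
λ = (1 − 0.38) × 0.136 = 0.62 × 0.136 = 0.08432
Half-life = ln 2 / λ = 0.6931 / 0.08432 ≈ 8.22 years

t_½ ≈ 8.2 years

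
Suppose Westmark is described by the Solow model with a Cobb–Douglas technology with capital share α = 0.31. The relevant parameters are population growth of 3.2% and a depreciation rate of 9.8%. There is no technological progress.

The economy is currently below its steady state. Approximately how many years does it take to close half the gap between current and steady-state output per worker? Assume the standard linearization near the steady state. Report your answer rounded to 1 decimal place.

Near the steady state the convergence rate is λ = (1 − α)(n + δ).
λ = (1 − 0.31) × 0.130 = 0.69 × 0.130 = 0.0897
Half-life = ln 2 / λ = 0.6931 / 0.0897 ≈ 7.73 years

half-life ≈ 7.7 years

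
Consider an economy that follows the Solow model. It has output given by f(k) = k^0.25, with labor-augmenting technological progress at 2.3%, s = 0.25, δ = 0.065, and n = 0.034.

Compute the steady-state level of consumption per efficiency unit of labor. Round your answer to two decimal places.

Steady state requires s·f(k) = (n + g + δ)·k, i.e. s·k^α = (n + g + δ)·k.
Dividing both sides by k: k^(1−α) = s / (n + g + δ).
k^0.75 = 0.25 / (0.034 + 0.023 + 0.065) = 0.25 / 0.122 = 2.0492
k* = 2.0492^(1/0.75) ≈ 2.6028
y* = (k*)^α = 2.6028^0.25 ≈ 1.2702
c* = (1 − s)·y* = (1 − 0.25) × 1.2702 ≈ 0.9527

c* ≈ 0.95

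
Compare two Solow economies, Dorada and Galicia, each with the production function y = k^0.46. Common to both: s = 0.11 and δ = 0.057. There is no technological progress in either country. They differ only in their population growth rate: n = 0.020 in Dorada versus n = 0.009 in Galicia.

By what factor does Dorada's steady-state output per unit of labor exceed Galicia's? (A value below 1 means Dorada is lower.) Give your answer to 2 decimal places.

Steady-state y* = [s/(n + δ)]^(α/(1−α)), so the ratio is [ (s_D/(n + δ)_D) / (s_G/(n + δ)_G) ]^0.8519.
s_D/(n + δ)_D = 0.11/0.077 = 1.4286; s_G/(n + δ)_G = 0.11/0.066 = 1.6667.
Ratio = (1.4286/1.6667)^0.8519 = 0.8571^0.8519 ≈ 0.8769

ratio ≈ 0.88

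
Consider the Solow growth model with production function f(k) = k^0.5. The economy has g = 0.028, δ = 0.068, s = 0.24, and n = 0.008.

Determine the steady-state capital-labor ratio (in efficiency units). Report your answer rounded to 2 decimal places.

k* ≈ 5.33

Steady state requires s·f(k) = (n + g + δ)·k, i.e. s·k^α = (n + g + δ)·k.
Rearranging, k^(1−α) = s / (n + g + δ).
k^0.5 = 0.24 / (0.008 + 0.028 + 0.068) = 0.24 / 0.104 = 2.3077
k* = 2.3077^(1/0.5) ≈ 5.3255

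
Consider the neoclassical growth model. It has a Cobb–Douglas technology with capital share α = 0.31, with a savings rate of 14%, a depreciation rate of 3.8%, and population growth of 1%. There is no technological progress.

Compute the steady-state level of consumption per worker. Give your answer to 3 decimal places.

At the steady state, Δk = 0, so s·k^α = (n + δ)·k.
Rearranging, k^(1−α) = s / (n + δ).
k^0.69 = 0.14 / (0.010 + 0.038) = 0.14 / 0.048 = 2.9167
k* = 2.9167^(1/0.69) ≈ 4.7180
y* = (k*)^α = 4.7180^0.31 ≈ 1.6176
c* = (1 − s)·y* = (1 − 0.14) × 1.6176 ≈ 1.3911

c* = 1.391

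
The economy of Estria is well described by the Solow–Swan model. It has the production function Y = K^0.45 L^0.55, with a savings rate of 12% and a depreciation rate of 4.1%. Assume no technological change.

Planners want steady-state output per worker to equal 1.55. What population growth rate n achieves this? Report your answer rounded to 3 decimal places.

n ≈ 0.029

Steady state requires s·f(k) = (n + δ)·k, i.e. s·k^α = (n + δ)·k.
Since y* = [s/(n + δ)]^(α/(1−α)), we have s/(n + δ) = (y*)^((1−α)/α) = 1.55^1.2222 = 1.7085.
Therefore n + δ = s / 1.7085 = 0.12 / 1.7085 = 0.0702, so n = 0.0702 − 0.041 = 0.0292.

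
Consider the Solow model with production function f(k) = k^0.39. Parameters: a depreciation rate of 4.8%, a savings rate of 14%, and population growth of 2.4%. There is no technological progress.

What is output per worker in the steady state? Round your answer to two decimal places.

Steady state requires s·f(k) = (n + δ)·k, i.e. s·k^α = (n + δ)·k.
Dividing both sides by k: k^(1−α) = s / (n + δ).
k^0.61 = 0.14 / (0.024 + 0.048) = 0.14 / 0.072 = 1.9444
k* = 1.9444^(1/0.61) ≈ 2.9745
y* = (k*)^α = 2.9745^0.39 ≈ 1.5298

y* = 1.53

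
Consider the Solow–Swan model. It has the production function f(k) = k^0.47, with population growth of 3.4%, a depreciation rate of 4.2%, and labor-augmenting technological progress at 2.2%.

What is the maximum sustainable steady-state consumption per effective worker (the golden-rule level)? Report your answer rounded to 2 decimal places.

c_gold ≈ 2.13

At the golden rule, f'(k) = n + g + δ, so α·k^(α−1) = n + g + δ and k_gold = (α/(n + g + δ))^(1/(1−α)).
k_gold = (0.47/0.098)^(1/0.53) = 4.7959^1.8868 ≈ 19.2604
c_gold = f(k_gold) − (n + g + δ)·k_gold = 4.0160 − 0.098×19.2604 ≈ 2.1285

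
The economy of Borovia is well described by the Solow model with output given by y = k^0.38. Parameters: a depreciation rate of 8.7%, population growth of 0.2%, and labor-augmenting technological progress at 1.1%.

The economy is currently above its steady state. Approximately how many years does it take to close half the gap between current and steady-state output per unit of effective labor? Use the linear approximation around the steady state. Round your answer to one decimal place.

half-life ≈ 11.2 years

Near the steady state the convergence rate is λ = (1 − α)(n + g + δ).
λ = (1 − 0.38) × 0.100 = 0.62 × 0.100 = 0.0620
Half-life = ln 2 / λ = 0.6931 / 0.0620 ≈ 11.18 years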